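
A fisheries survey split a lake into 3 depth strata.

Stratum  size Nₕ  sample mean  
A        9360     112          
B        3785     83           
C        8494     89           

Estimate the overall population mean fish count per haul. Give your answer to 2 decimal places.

97.90

x̄_st = (Σ Nₕx̄ₕ) / (Σ Nₕ) = (9360·112 + 3785·83 + 8494·89) / 21639
= 2118441 / 21639 = 97.8992... → 97.90.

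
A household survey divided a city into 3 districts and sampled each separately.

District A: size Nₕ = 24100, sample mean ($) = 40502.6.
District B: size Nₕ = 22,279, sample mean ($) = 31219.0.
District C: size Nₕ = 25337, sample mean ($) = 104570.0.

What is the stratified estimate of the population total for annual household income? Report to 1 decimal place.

4321130851.0

A: 24100·40502.6 = 976112660
B: 22279·31219.0 = 695528101
C: 25337·104570.0 = 2649490090
τ̂ = Σ Nₕx̄ₕ = 4321130851.0.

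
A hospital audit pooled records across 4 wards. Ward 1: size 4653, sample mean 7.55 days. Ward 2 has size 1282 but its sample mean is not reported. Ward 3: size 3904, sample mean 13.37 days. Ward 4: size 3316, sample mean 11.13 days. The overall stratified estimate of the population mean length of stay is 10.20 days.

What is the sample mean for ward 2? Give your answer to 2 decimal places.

Σ Nₕx̄ₕ = N·μ, so 1282·x̄_2 = 13155·10.20 − (4653·7.55 + 3904·13.37 + 3316·11.13).
= 134181 − 124233.71 = 9947.29.
x̄_2 = 9947.29 / 1282 = 7.7592... → 7.76.

7.76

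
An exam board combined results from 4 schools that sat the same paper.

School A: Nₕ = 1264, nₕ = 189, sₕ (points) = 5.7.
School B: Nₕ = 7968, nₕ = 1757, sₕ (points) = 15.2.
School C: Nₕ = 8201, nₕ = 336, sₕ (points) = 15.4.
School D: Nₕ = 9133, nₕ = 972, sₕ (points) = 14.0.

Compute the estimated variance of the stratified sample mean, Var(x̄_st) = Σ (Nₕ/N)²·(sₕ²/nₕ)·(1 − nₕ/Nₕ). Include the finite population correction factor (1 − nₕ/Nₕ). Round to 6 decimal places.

0.095356

N = 26566; Wₕ = Nₕ/N.
school A: (1264/26566)²·5.7²/189·(1 − 189/1264) = 0.000330972
school B: (7968/26566)²·15.2²/1757·(1 − 1757/7968) = 0.009220913
school C: (8201/26566)²·15.4²/336·(1 − 336/8201) = 0.064508266
school D: (9133/26566)²·14.0²/972·(1 − 972/9133) = 0.021295817
Sum = 0.095355968 → 0.095356.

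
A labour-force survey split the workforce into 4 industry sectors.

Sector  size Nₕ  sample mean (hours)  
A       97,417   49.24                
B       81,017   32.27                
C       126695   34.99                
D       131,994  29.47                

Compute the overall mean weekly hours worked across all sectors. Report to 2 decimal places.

35.99

N = 97417 + 81017 + 126695 + 131994 = 437123.
Weight each subgroup mean by Nₕ/N and sum.
Σ Nₕx̄ₕ = 97417·49.24 + 81017·32.27 + 126695·34.99 + 131994·29.47 = 4796813.08 + 2614418.59 + 4433058.05 + 3889863.18 = 15734152.9.
Divide by N: 15734152.9 / 437123 = 35.9948... → 35.99.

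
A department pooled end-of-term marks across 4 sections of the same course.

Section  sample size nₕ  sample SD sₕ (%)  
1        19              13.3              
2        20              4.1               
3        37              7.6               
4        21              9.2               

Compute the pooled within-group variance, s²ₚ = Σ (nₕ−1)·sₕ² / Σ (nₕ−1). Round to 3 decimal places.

1: (19−1)·13.3² = 18·176.89 = 3184.02
2: (20−1)·4.1² = 19·16.81 = 319.39
3: (37−1)·7.6² = 36·57.76 = 2079.36
4: (21−1)·9.2² = 20·84.64 = 1692.8
Numerator = 7275.57; denominator = Σ(nₕ−1) = 93.
s²ₚ = 7275.57/93 = 78.23194... → 78.232.

78.232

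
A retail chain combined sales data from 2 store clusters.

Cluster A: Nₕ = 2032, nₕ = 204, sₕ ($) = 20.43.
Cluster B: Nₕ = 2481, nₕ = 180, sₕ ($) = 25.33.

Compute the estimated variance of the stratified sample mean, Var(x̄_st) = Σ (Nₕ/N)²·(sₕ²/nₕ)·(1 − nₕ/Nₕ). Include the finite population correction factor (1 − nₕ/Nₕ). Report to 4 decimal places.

N = 4513; Wₕ = Nₕ/N.
cluster A: (2032/4513)²·20.43²/204·(1 − 204/2032) = 0.3731434
cluster B: (2481/4513)²·25.33²/180·(1 − 180/2481) = 0.9991038
Sum = 1.3722472 → 1.3722.

1.3722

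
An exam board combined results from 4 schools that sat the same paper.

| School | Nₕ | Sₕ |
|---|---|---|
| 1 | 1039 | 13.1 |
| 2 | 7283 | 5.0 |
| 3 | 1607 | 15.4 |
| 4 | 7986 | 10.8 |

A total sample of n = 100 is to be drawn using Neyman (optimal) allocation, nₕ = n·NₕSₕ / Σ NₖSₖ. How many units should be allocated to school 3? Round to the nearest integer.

15

1: NₕSₕ = 1039·13.1 = 13610.9
2: NₕSₕ = 7283·5.0 = 36415
3: NₕSₕ = 1607·15.4 = 24747.8
4: NₕSₕ = 7986·10.8 = 86248.8
Σ NₕSₕ = 161022.5.
n_3 = 100·24747.8/161022.5 = 15.369... → 15.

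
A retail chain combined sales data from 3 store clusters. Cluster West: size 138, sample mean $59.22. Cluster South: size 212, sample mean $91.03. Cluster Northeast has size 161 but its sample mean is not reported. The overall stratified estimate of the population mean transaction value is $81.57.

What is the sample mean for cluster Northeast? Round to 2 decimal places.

Σ Nₕx̄ₕ = N·μ, so 161·x̄_Northeast = 511·81.57 − (138·59.22 + 212·91.03).
= 41682.27 − 27470.72 = 14211.55.
x̄_Northeast = 14211.55 / 161 = 88.2705... → 88.27.

88.27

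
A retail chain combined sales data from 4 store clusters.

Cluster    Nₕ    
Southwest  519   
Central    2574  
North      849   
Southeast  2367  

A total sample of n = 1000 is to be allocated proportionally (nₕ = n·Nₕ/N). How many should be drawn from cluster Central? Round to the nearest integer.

408

N = 519 + 2574 + 849 + 2367 = 6309.
n_Central = 1000·2574/6309 = 407.989... → 408.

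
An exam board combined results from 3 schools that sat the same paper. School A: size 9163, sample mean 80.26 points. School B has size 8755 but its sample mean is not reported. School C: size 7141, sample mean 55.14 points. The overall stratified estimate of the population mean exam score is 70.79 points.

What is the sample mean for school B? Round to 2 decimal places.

N = 9163 + 8755 + 7141 = 25059.
Overall total = μ·N = 70.79·25059 = 1773926.61.
Subtract the known strata: 9163·80.26 + 7141·55.14 = 1129177.12.
Remaining total for school B: 1773926.61 − 1129177.12 = 644749.49.
Divide by its size: 644749.49 / 8755 = 73.6436... → 73.64.

73.64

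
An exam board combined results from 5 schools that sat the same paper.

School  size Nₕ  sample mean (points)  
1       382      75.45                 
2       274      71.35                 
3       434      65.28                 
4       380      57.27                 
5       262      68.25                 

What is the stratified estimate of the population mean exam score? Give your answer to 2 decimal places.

67.18

N = 1732; weights Wₕ = Nₕ/N = (0.2206, 0.1582, 0.2506, 0.2194, 0.1513).
x̄_st = Σ Wₕ·x̄ₕ = 0.2206·75.45 + 0.1582·71.35 + 0.2506·65.28 + 0.2194·57.27 + 0.1513·68.25 ≈ 67.1752...
→ 67.18.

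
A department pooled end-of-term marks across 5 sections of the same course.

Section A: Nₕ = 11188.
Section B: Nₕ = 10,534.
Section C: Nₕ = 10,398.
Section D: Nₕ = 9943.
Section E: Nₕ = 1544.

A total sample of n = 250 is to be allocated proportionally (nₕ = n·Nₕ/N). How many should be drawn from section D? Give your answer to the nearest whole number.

57

N = 11188 + 10534 + 10398 + 9943 + 1544 = 43607.
n_D = 250·9943/43607 = 57.003... → 57.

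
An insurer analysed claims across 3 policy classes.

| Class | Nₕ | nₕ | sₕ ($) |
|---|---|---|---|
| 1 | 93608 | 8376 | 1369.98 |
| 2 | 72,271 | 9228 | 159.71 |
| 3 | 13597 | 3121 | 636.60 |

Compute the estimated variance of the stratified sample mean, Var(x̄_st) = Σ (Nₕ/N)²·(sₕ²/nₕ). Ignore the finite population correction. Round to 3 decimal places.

N = 179476. Term for each stratum: Wₕ²sₕ²/nₕ.
Var(x̄_st) = 60.954385 + 0.448200 + 0.745269 = 62.147854 → 62.148.

62.148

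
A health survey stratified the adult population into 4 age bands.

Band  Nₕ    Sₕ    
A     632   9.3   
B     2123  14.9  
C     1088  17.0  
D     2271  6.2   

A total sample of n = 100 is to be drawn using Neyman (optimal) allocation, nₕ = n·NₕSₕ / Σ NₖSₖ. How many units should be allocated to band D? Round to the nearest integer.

A: NₕSₕ = 632·9.3 = 5877.6
B: NₕSₕ = 2123·14.9 = 31632.7
C: NₕSₕ = 1088·17.0 = 18496
D: NₕSₕ = 2271·6.2 = 14080.2
Σ NₕSₕ = 70086.5.
n_D = 100·14080.2/70086.5 = 20.090... → 20.

20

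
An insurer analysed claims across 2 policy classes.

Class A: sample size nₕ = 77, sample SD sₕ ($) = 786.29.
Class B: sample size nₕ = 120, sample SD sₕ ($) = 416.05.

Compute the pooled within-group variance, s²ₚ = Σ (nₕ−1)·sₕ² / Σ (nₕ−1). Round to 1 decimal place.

346593.7

Degrees of freedom: 76 + 119 = 195.
Σ(nₕ−1)sₕ² = 76·618251.9641 + 119·173097.6025 = 67585763.9691.
s²ₚ = 67585763.9691 / 195 = 346593.661... → 346593.7.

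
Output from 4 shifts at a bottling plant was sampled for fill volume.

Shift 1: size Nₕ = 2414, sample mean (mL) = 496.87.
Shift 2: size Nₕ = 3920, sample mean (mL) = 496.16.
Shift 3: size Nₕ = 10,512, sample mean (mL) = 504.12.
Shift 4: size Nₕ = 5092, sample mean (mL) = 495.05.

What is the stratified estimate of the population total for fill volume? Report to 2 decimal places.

Population total = Σ Nₕ·x̄ₕ (each stratum's size times its mean).
2414·496.87 + 3920·496.16 + 10512·504.12 + 5092·495.05 = 1199444.18 + 1944947.2 + 5299309.44 + 2520794.6 = 10964495.42.

10964495.42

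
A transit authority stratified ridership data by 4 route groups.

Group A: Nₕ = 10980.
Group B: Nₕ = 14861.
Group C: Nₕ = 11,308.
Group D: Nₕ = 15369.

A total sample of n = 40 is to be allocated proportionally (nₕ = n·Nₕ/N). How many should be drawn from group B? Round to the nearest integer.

11

N = 10980 + 14861 + 11308 + 15369 = 52518.
n_B = 40·14861/52518 = 11.319... → 11.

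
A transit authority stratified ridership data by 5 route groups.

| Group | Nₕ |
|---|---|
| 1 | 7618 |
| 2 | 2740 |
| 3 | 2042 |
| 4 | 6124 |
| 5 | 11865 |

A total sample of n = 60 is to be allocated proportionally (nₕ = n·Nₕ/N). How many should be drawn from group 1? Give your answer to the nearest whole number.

Share of group 1 = 7618/30389 = 0.25068.
Allocate 60 × 0.25068 = 15.041... → 15.

15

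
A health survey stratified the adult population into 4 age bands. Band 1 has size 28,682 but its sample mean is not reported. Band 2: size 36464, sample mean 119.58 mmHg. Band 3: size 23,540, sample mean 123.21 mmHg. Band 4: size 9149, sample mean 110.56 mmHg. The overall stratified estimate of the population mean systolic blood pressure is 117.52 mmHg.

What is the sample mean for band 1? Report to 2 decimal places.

112.45

N = 28682 + 36464 + 23540 + 9149 = 97835.
Overall total = μ·N = 117.52·97835 = 11497569.2.
Subtract the known strata: 36464·119.58 + 23540·123.21 + 9149·110.56 = 8272241.96.
Remaining total for band 1: 11497569.2 − 8272241.96 = 3225327.24.
Divide by its size: 3225327.24 / 28682 = 112.4513... → 112.45.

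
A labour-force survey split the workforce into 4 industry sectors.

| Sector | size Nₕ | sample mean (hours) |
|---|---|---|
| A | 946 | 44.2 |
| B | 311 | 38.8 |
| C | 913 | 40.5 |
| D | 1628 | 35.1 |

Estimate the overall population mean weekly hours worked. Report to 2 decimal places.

38.97

x̄_st = (Σ Nₕx̄ₕ) / (Σ Nₕ) = (946·44.2 + 311·38.8 + 913·40.5 + 1628·35.1) / 3798
= 147999.3 / 3798 = 38.9677... → 38.97.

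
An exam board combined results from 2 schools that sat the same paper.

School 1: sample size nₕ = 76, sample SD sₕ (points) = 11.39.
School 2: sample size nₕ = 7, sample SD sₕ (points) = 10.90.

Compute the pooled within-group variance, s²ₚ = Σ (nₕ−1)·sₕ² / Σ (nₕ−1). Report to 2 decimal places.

Degrees of freedom: 75 + 6 = 81.
Σ(nₕ−1)sₕ² = 75·129.7321 + 6·118.81 = 10442.7675.
s²ₚ = 10442.7675 / 81 = 128.9231... → 128.92.

128.92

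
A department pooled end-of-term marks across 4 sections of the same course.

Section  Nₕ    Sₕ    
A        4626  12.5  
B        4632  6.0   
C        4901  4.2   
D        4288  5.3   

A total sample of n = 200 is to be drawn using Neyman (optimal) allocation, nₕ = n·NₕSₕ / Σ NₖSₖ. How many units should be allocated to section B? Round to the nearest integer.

Σ NₕSₕ = 4626·12.5 + 4632·6.0 + 4901·4.2 + 4288·5.3 = 128927.6.
Share for B: 27792/128927.6 = 0.21556.
n_B = 200 × 0.21556 = 43.113... → 43.

43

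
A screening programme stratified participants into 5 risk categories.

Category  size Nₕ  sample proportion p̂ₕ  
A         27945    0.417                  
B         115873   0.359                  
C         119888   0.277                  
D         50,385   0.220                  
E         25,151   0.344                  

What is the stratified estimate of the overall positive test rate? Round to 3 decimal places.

N = 27945 + 115873 + 119888 + 50385 + 25151 = 339242.
Overall proportion = Σ (Nₕ/N)·p̂ₕ.
Σ Nₕp̂ₕ = 11653.065 + 41598.407 + 33208.976 + 11084.7 + 8651.944 = 106197.092.
106197.092 / 339242 = 0.31304... → 0.313.

0.313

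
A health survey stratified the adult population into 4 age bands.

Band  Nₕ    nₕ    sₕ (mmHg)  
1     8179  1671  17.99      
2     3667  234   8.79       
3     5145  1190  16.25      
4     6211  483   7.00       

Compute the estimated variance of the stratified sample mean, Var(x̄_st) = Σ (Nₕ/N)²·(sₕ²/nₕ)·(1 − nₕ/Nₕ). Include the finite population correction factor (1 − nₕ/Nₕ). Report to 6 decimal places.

0.041964

N = 23202. Term for each stratum: Wₕ²sₕ²/nₕ·(1−nₕ/Nₕ).
Var(x̄_st) = 0.019150618 + 0.007721395 + 0.008387659 + 0.006704442 = 0.041964114 → 0.041964.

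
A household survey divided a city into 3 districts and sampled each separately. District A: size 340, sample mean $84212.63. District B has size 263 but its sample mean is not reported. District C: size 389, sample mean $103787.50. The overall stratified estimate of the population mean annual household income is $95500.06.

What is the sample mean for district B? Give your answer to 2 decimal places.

N = 340 + 263 + 389 = 992.
Overall total = μ·N = 95500.06·992 = 94736059.52.
Subtract the known strata: 340·84212.63 + 389·103787.50 = 69005631.7.
Remaining total for district B: 94736059.52 − 69005631.7 = 25730427.82.
Divide by its size: 25730427.82 / 263 = 97834.3263... → 97834.33.

97834.33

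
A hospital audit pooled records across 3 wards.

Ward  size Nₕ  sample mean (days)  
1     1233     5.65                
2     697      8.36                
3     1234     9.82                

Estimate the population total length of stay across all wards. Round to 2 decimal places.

1: 1233·5.65 = 6966.45
2: 697·8.36 = 5826.92
3: 1234·9.82 = 12117.88
τ̂ = Σ Nₕx̄ₕ = 24911.25.

24911.25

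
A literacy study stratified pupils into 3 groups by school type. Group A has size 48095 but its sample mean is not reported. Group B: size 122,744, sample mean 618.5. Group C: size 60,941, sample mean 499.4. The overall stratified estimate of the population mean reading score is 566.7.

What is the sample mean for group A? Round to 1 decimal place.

519.8

Σ Nₕx̄ₕ = N·μ, so 48095·x̄_A = 231780·566.7 − (122744·618.5 + 60941·499.4).
= 131349726 − 106351099.4 = 24998626.6.
x̄_A = 24998626.6 / 48095 = 519.776... → 519.8.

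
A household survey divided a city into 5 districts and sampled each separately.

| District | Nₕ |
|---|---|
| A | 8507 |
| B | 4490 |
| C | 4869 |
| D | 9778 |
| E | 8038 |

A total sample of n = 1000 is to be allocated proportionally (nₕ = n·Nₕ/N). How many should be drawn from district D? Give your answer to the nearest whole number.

274

Share of district D = 9778/35682 = 0.27403.
Allocate 1000 × 0.27403 = 274.032... → 274.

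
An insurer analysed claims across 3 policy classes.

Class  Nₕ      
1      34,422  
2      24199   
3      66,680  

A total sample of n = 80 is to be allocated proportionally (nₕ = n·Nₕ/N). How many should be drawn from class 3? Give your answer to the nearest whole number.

Share of class 3 = 66680/125301 = 0.53216.
Allocate 80 × 0.53216 = 42.573... → 43.

43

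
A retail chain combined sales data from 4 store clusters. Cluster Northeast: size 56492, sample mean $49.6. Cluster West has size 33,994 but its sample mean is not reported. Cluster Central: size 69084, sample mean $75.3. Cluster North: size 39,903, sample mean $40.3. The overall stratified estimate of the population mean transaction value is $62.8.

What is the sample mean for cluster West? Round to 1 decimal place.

85.7

Σ Nₕx̄ₕ = N·μ, so 33994·x̄_West = 199473·62.8 − (56492·49.6 + 69084·75.3 + 39903·40.3).
= 12526904.4 − 9612119.3 = 2914785.1.
x̄_West = 2914785.1 / 33994 = 85.744... → 85.7.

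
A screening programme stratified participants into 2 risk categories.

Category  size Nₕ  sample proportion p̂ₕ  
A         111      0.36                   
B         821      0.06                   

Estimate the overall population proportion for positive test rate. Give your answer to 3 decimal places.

Wₕ = Nₕ/N with N = 932: 0.1191, 0.8809.
p̂_st = 0.1191·0.36 + 0.8809·0.06 ≈ 0.09573... → 0.096.

0.096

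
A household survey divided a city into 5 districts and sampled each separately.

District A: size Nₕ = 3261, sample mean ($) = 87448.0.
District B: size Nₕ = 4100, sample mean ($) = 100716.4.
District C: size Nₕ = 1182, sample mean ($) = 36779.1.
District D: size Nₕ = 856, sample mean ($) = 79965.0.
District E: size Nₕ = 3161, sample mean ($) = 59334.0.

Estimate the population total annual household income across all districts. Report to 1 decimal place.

Estimate total by summing Nₕ·x̄ₕ over strata.
3261·87448.0 + 4100·100716.4 + 1182·36779.1 + 856·79965.0 + 3161·59334.0 = 285167928 + 412937240 + 43472896.2 + 68450040 + 187554774 = 997582878.2.

997582878.2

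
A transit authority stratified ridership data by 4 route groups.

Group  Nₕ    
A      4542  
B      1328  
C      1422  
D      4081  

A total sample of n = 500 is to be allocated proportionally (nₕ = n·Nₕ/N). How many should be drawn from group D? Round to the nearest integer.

Share of group D = 4081/11373 = 0.35883.
Allocate 500 × 0.35883 = 179.416... → 179.

179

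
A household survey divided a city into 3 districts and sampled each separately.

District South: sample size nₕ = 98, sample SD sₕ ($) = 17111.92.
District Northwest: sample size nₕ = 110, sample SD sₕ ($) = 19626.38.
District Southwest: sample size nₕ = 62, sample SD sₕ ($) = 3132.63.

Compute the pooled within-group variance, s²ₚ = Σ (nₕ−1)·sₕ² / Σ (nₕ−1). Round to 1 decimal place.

Degrees of freedom: 97 + 109 + 61 = 267.
Σ(nₕ−1)sₕ² = 97·292817806.0864 + 109·385194791.9044 + 61·9813370.7169 = 70988175121.6913.
s²ₚ = 70988175121.6913 / 267 = 265873315.063... → 265873315.1.

265873315.1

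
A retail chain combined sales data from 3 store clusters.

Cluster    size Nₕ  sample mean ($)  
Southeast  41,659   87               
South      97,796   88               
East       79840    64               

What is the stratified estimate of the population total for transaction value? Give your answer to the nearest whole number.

17340141

Population total = Σ Nₕ·x̄ₕ (each stratum's size times its mean).
41659·87 + 97796·88 + 79840·64 = 3624333 + 8606048 + 5109760 = 17340141.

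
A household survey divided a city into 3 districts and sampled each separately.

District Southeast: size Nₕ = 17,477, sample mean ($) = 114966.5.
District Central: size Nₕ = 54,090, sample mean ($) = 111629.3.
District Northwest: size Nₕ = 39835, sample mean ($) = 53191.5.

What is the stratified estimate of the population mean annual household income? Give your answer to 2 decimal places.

91256.73

x̄_st = (Σ Nₕx̄ₕ) / (Σ Nₕ) = (17477·114966.5 + 54090·111629.3 + 39835·53191.5) / 111402
= 10166181760 / 111402 = 91256.7257... → 91256.73.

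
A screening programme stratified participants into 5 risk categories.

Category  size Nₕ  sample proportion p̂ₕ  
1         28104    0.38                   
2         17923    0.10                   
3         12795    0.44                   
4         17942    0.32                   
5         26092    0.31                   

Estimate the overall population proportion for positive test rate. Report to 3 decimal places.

Wₕ = Nₕ/N with N = 102856: 0.2732, 0.1743, 0.1244, 0.1744, 0.2537.
p̂_st = 0.2732·0.38 + 0.1743·0.10 + 0.1244·0.44 + 0.1744·0.32 + 0.2537·0.31 ≈ 0.31045... → 0.310.

0.310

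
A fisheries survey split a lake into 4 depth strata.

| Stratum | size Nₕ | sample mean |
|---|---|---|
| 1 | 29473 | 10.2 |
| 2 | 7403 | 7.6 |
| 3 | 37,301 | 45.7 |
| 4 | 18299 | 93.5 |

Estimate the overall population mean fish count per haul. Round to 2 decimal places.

N = 92476; weights Wₕ = Nₕ/N = (0.3187, 0.0801, 0.4034, 0.1979).
x̄_st = Σ Wₕ·x̄ₕ = 0.3187·10.2 + 0.0801·7.6 + 0.4034·45.7 + 0.1979·93.5 ≈ 40.7944...
→ 40.79.

40.79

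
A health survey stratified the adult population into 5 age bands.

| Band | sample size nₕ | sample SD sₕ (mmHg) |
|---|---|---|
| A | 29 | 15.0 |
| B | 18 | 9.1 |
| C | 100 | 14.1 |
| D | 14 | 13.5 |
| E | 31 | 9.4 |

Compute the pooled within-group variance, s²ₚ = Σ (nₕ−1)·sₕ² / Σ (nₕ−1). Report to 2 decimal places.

173.32

A: (29−1)·15.0² = 28·225 = 6300
B: (18−1)·9.1² = 17·82.81 = 1407.77
C: (100−1)·14.1² = 99·198.81 = 19682.19
D: (14−1)·13.5² = 13·182.25 = 2369.25
E: (31−1)·9.4² = 30·88.36 = 2650.8
Numerator = 32410.01; denominator = Σ(nₕ−1) = 187.
s²ₚ = 32410.01/187 = 173.3156... → 173.32.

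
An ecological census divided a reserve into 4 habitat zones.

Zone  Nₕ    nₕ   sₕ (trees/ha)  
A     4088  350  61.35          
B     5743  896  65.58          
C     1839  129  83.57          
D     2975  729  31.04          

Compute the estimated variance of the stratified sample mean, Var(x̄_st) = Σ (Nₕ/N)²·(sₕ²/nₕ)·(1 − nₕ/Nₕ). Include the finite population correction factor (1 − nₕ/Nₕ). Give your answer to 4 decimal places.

N = 14645; Wₕ = Nₕ/N.
zone A: (4088/14645)²·61.35²/350·(1 − 350/4088) = 0.7661830
zone B: (5743/14645)²·65.58²/896·(1 − 896/5743) = 0.6229711
zone C: (1839/14645)²·83.57²/129·(1 − 129/1839) = 0.7937983
zone D: (2975/14645)²·31.04²/729·(1 − 729/2975) = 0.0411750
Sum = 2.2241275 → 2.2241.

2.2241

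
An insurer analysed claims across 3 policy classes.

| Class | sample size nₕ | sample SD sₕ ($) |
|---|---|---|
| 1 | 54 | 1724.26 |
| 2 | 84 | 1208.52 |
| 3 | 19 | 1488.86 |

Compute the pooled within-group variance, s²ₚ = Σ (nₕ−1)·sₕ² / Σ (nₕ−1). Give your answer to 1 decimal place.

1: (54−1)·1724.26² = 53·2973072.5476 = 157572845.0228
2: (84−1)·1208.52² = 83·1460520.5904 = 121223209.0032
3: (19−1)·1488.86² = 18·2216704.0996 = 39900673.7928
Numerator = 318696727.8188; denominator = Σ(nₕ−1) = 154.
s²ₚ = 318696727.8188/154 = 2069459.272... → 2069459.3.

2069459.3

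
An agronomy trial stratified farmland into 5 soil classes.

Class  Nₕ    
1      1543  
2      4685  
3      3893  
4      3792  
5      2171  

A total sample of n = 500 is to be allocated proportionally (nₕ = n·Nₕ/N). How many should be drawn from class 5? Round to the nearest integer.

N = 1543 + 4685 + 3893 + 3792 + 2171 = 16084.
n_5 = 500·2171/16084 = 67.489... → 67.

67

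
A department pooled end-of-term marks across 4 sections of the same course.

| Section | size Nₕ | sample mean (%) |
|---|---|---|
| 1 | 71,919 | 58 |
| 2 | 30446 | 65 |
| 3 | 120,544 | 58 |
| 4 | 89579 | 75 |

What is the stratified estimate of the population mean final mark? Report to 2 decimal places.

x̄_st = (Σ Nₕx̄ₕ) / (Σ Nₕ) = (71919·58 + 30446·65 + 120544·58 + 89579·75) / 312488
= 19860269 / 312488 = 63.5553... → 63.56.

63.56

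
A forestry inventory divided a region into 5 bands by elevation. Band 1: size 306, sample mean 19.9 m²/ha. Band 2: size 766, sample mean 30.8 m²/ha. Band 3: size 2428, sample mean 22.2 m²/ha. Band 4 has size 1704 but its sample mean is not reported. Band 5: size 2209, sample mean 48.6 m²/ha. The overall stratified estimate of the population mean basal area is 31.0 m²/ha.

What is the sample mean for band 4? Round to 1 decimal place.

22.8

N = 306 + 766 + 2428 + 1704 + 2209 = 7413.
Overall total = μ·N = 31.0·7413 = 229803.
Subtract the known strata: 306·19.9 + 766·30.8 + 2428·22.2 + 2209·48.6 = 190941.2.
Remaining total for band 4: 229803 − 190941.2 = 38861.8.
Divide by its size: 38861.8 / 1704 = 22.806... → 22.8.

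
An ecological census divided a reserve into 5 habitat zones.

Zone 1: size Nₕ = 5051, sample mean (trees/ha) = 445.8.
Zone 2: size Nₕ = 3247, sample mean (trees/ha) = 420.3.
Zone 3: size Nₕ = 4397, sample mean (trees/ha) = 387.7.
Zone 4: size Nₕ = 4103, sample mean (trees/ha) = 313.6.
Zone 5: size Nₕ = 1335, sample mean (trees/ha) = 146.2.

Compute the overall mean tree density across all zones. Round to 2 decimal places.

375.17

x̄_st = (Σ Nₕx̄ₕ) / (Σ Nₕ) = (5051·445.8 + 3247·420.3 + 4397·387.7 + 4103·313.6 + 1335·146.2) / 18133
= 6803044.6 / 18133 = 375.1748... → 375.17.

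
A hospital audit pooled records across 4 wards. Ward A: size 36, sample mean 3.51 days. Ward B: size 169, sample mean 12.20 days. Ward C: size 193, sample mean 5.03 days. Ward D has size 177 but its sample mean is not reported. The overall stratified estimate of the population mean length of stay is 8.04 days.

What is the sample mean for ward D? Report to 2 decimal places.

Σ Nₕx̄ₕ = N·μ, so 177·x̄_D = 575·8.04 − (36·3.51 + 169·12.20 + 193·5.03).
= 4623 − 3158.95 = 1464.05.
x̄_D = 1464.05 / 177 = 8.2715... → 8.27.

8.27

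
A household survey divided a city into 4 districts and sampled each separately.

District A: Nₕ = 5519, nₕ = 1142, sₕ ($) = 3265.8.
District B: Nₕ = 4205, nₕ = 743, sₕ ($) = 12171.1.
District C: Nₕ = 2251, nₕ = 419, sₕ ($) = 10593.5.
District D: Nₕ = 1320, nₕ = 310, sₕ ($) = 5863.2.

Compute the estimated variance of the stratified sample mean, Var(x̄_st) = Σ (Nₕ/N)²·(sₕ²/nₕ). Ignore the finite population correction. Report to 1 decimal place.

30325.0

N = 13295. Term for each stratum: Wₕ²sₕ²/nₕ.
Var(x̄_st) = 1609.3747 + 19944.6383 + 7677.8430 + 1093.1478 = 30325.0038 → 30325.0.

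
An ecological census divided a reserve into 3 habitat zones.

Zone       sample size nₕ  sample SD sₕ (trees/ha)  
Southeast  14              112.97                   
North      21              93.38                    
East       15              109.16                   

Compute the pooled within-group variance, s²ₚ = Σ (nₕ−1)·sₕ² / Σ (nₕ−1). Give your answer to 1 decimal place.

10790.0

Degrees of freedom: 13 + 20 + 14 = 47.
Σ(nₕ−1)sₕ² = 13·12762.2209 + 20·8719.8244 + 14·11915.9056 = 507128.0381.
s²ₚ = 507128.0381 / 47 = 10789.958... → 10790.0.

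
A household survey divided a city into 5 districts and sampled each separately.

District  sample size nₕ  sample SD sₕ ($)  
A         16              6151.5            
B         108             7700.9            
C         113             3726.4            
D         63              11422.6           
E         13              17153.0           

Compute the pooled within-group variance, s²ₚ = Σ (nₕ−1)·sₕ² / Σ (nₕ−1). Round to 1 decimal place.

65222628.9

A: (16−1)·6151.5² = 15·37840952.25 = 567614283.75
B: (108−1)·7700.9² = 107·59303860.81 = 6345513106.67
C: (113−1)·3726.4² = 112·13886056.96 = 1555238379.52
D: (63−1)·11422.6² = 62·130475790.76 = 8089499027.12
E: (13−1)·17153.0² = 12·294225409 = 3530704908
Numerator = 20088569705.06; denominator = Σ(nₕ−1) = 308.
s²ₚ = 20088569705.06/308 = 65222628.913... → 65222628.9.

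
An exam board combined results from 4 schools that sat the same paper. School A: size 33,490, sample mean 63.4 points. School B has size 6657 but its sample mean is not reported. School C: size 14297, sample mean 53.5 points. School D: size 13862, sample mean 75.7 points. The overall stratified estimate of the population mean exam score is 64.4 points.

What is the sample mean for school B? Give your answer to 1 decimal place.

69.3

Σ Nₕx̄ₕ = N·μ, so 6657·x̄_B = 68306·64.4 − (33490·63.4 + 14297·53.5 + 13862·75.7).
= 4398906.4 − 3937508.9 = 461397.5.
x̄_B = 461397.5 / 6657 = 69.310... → 69.3.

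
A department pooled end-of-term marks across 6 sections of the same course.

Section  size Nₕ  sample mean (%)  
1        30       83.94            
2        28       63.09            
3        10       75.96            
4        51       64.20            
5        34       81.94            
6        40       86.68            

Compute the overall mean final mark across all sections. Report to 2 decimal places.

x̄_st = (Σ Nₕx̄ₕ) / (Σ Nₕ) = (30·83.94 + 28·63.09 + 10·75.96 + 51·64.20 + 34·81.94 + 40·86.68) / 193
= 14571.68 / 193 = 75.5009... → 75.50.

75.50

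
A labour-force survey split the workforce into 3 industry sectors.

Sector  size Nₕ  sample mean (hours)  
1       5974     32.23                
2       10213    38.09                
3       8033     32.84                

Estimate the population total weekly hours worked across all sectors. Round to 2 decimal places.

845358.91

Estimate total by summing Nₕ·x̄ₕ over strata.
5974·32.23 + 10213·38.09 + 8033·32.84 = 192542.02 + 389013.17 + 263803.72 = 845358.91.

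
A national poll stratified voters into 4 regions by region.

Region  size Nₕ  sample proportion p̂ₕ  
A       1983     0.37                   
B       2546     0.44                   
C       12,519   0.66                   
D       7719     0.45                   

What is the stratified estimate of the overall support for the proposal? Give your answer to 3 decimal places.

N = 1983 + 2546 + 12519 + 7719 = 24767.
Overall proportion = Σ (Nₕ/N)·p̂ₕ.
Σ Nₕp̂ₕ = 733.71 + 1120.24 + 8262.54 + 3473.55 = 13590.04.
13590.04 / 24767 = 0.54872... → 0.549.

0.549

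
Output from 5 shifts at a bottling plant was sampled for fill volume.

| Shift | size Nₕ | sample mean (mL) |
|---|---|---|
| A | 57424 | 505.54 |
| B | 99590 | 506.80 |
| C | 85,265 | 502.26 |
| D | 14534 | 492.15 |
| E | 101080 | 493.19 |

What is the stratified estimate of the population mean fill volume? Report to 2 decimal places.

501.08

N = 57424 + 99590 + 85265 + 14534 + 101080 = 357893.
The stratified mean weights each stratum mean by its population share Nₕ/N.
Σ Nₕx̄ₕ = 57424·505.54 + 99590·506.80 + 85265·502.26 + 14534·492.15 + 101080·493.19 = 29030128.96 + 50472212 + 42825198.9 + 7152908.1 + 49851645.2 = 179332093.16.
Divide by N: 179332093.16 / 357893 = 501.0774... → 501.08.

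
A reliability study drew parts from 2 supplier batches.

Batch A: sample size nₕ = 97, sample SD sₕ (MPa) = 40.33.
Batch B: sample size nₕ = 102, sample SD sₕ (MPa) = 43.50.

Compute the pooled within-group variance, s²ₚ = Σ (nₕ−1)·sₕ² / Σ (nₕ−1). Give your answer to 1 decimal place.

1762.8

Degrees of freedom: 96 + 101 = 197.
Σ(nₕ−1)sₕ² = 96·1626.5089 + 101·1892.25 = 347262.1044.
s²ₚ = 347262.1044 / 197 = 1762.752... → 1762.8.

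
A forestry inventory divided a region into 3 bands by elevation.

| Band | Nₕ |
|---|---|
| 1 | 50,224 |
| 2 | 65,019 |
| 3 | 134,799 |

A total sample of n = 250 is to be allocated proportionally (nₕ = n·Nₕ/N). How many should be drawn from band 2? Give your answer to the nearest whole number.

N = 50224 + 65019 + 134799 = 250042.
n_2 = 250·65019/250042 = 65.008... → 65.

65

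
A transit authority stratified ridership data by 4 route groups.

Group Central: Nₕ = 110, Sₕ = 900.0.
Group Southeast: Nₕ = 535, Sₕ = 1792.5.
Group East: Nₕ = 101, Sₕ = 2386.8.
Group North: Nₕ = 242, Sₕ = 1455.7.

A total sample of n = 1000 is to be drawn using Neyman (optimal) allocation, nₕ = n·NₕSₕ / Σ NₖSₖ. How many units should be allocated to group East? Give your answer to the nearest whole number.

Central: NₕSₕ = 110·900.0 = 99000
Southeast: NₕSₕ = 535·1792.5 = 958987.5
East: NₕSₕ = 101·2386.8 = 241066.8
North: NₕSₕ = 242·1455.7 = 352279.4
Σ NₕSₕ = 1651333.7.
n_East = 1000·241066.8/1651333.7 = 145.983... → 146.

146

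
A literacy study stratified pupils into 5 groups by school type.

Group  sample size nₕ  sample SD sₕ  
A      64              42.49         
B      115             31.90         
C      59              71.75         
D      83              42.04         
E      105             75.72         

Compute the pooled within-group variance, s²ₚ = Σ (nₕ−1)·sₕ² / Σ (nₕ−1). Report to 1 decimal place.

3015.5

Degrees of freedom: 63 + 114 + 58 + 82 + 104 = 421.
Σ(nₕ−1)sₕ² = 63·1805.4001 + 114·1017.61 + 58·5148.0625 + 82·1767.3616 + 104·5733.5184 = 1269544.9361.
s²ₚ = 1269544.9361 / 421 = 3015.546... → 3015.5.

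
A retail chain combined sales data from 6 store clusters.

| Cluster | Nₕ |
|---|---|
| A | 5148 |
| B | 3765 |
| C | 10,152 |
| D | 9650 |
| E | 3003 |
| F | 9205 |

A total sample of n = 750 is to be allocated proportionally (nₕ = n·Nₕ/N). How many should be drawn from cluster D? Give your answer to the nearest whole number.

Share of cluster D = 9650/40923 = 0.23581.
Allocate 750 × 0.23581 = 176.857... → 177.

177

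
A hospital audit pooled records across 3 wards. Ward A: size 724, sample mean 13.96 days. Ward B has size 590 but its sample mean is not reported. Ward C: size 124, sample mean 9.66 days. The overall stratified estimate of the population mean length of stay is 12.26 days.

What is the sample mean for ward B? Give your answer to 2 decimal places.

N = 724 + 590 + 124 = 1438.
Overall total = μ·N = 12.26·1438 = 17629.88.
Subtract the known strata: 724·13.96 + 124·9.66 = 11304.88.
Remaining total for ward B: 17629.88 − 11304.88 = 6325.
Divide by its size: 6325 / 590 = 10.7203... → 10.72.

10.72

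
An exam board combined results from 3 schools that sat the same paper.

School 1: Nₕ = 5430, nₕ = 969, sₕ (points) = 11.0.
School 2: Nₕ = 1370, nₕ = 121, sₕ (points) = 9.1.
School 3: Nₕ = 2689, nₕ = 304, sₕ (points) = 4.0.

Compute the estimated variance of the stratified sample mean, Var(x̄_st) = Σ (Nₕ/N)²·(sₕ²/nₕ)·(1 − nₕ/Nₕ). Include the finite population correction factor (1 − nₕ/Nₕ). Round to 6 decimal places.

N = 9489. Term for each stratum: Wₕ²sₕ²/nₕ·(1−nₕ/Nₕ).
Var(x̄_st) = 0.033593307 + 0.013005874 + 0.003748735 = 0.050347915 → 0.050348.

0.050348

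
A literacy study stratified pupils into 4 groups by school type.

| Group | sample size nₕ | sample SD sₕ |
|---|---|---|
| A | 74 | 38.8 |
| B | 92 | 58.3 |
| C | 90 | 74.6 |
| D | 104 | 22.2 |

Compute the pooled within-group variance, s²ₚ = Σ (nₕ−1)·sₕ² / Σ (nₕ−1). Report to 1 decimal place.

2711.4

A: (74−1)·38.8² = 73·1505.44 = 109897.12
B: (92−1)·58.3² = 91·3398.89 = 309298.99
C: (90−1)·74.6² = 89·5565.16 = 495299.24
D: (104−1)·22.2² = 103·492.84 = 50762.52
Numerator = 965257.87; denominator = Σ(nₕ−1) = 356.
s²ₚ = 965257.87/356 = 2711.399... → 2711.4.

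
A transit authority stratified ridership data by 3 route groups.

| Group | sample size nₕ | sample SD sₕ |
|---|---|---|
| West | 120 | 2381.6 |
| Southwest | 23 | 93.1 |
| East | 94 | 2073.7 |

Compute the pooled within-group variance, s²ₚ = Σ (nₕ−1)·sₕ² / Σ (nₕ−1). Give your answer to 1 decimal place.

4594369.4

West: (120−1)·2381.6² = 119·5672018.56 = 674970208.64
Southwest: (23−1)·93.1² = 22·8667.61 = 190687.42
East: (94−1)·2073.7² = 93·4300231.69 = 399921547.17
Numerator = 1075082443.23; denominator = Σ(nₕ−1) = 234.
s²ₚ = 1075082443.23/234 = 4594369.416... → 4594369.4.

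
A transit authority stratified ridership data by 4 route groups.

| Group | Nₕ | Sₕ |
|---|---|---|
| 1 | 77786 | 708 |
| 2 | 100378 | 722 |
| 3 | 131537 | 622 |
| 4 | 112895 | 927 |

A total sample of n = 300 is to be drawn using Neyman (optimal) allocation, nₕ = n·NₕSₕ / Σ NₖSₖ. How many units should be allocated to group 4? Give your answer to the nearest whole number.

100

Σ NₕSₕ = 77786·708 + 100378·722 + 131537·622 + 112895·927 = 314015083.
Share for 4: 104653665/314015083 = 0.33328.
n_4 = 300 × 0.33328 = 99.983... → 100.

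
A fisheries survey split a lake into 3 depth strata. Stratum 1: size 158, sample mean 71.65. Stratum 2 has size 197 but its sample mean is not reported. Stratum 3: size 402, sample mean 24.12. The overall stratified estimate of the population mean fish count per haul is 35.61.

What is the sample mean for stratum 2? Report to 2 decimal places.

30.15

Σ Nₕx̄ₕ = N·μ, so 197·x̄_2 = 757·35.61 − (158·71.65 + 402·24.12).
= 26956.77 − 21016.94 = 5939.83.
x̄_2 = 5939.83 / 197 = 30.1514... → 30.15.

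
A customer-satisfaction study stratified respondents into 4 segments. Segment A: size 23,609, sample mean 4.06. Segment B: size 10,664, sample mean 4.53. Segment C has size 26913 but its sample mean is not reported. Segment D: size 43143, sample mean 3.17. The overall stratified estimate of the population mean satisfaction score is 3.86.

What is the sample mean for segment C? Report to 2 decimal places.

4.53

N = 23609 + 10664 + 26913 + 43143 = 104329.
Overall total = μ·N = 3.86·104329 = 402709.94.
Subtract the known strata: 23609·4.06 + 10664·4.53 + 43143·3.17 = 280923.77.
Remaining total for segment C: 402709.94 − 280923.77 = 121786.17.
Divide by its size: 121786.17 / 26913 = 4.5252... → 4.53.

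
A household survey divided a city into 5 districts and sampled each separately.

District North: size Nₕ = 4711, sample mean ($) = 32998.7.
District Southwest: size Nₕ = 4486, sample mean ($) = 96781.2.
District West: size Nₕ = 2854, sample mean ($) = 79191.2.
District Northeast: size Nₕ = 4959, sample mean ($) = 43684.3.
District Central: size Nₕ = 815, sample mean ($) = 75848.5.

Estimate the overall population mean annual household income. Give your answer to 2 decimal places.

N = 4711 + 4486 + 2854 + 4959 + 815 = 17825.
Overall mean = Σ (Nₕ/N)·x̄ₕ — weight by population share, not a simple average.
Σ Nₕx̄ₕ = 4711·32998.7 + 4486·96781.2 + 2854·79191.2 + 4959·43684.3 + 815·75848.5 = 155456875.7 + 434160463.2 + 226011684.8 + 216630443.7 + 61816527.5 = 1094075994.9.
Divide by N: 1094075994.9 / 17825 = 61378.7374... → 61378.74.

61378.74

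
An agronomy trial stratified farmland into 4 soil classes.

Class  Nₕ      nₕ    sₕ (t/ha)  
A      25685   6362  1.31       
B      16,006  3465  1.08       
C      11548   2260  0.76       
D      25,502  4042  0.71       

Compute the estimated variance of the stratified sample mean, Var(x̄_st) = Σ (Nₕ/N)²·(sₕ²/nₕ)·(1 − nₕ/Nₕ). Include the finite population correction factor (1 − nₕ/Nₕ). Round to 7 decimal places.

0.0000479

N = 78741; Wₕ = Nₕ/N.
class A: (25685/78741)²·1.31²/6362·(1 − 6362/25685) = 0.0000215924
class B: (16006/78741)²·1.08²/3465·(1 − 3465/16006) = 0.0000108983
class C: (11548/78741)²·0.76²/2260·(1 − 2260/11548) = 0.0000044213
class D: (25502/78741)²·0.71²/4042·(1 − 4042/25502) = 0.0000110084
Sum = 0.0000479203 → 0.0000479.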